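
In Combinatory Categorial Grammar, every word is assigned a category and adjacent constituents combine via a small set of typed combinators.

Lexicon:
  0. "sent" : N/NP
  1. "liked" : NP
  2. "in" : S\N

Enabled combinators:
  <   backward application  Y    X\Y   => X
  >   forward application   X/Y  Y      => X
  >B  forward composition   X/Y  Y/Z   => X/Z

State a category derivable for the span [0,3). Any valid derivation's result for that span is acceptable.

[0,3] S   <
  [0,2] N   >
    [0,1] "sent" : N/NP
    [1,2] "liked" : NP
  [2,3] "in" : S\N

S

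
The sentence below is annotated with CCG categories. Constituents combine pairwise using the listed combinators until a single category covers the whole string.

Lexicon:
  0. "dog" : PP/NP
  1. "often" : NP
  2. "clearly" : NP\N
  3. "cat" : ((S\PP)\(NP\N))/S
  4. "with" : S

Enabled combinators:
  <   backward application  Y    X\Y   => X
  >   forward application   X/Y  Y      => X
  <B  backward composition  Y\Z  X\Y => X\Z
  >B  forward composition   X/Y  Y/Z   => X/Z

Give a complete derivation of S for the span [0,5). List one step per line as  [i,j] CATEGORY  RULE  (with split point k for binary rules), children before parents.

[0,1] PP/NP  lex  "dog"
[1,2] NP  lex  "often"
[0,2] PP  >  k=1
[2,3] NP\N  lex  "clearly"
[3,4] ((S\PP)\(NP\N))/S  lex  "cat"
[4,5] S  lex  "with"
[3,5] (S\PP)\(NP\N)  >  k=4
[2,5] S\PP  <  k=3
[0,5] S  <  k=2

[0,5] S   <
  [0,2] PP   >
    [0,1] "dog" : PP/NP
    [1,2] "often" : NP
  [2,5] S\PP   <
    [2,3] "clearly" : NP\N
    [3,5] (S\PP)\(NP\N)   >
      [3,4] "cat" : ((S\PP)\(NP\N))/S
      [4,5] "with" : S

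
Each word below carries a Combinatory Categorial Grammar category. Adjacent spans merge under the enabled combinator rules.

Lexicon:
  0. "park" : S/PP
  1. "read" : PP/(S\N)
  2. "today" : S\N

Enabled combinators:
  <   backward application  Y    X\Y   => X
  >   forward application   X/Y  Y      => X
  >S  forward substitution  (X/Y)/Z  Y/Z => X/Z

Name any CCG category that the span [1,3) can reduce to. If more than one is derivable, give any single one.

[0,3] S   >
  [0,1] "park" : S/PP
  [1,3] PP   >
    [1,2] "read" : PP/(S\N)
    [2,3] "today" : S\N

PP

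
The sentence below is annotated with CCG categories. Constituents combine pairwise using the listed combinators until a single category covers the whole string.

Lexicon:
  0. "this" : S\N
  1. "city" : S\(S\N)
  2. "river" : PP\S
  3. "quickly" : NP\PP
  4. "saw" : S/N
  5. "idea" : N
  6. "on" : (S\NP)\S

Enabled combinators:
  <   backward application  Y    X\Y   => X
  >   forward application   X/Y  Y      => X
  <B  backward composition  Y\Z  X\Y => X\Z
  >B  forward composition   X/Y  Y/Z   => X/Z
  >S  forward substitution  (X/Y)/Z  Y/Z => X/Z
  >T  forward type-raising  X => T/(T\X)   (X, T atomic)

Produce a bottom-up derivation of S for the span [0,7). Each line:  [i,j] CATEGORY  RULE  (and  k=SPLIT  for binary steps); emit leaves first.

[0,7] S   <
  [0,4] NP   <
    [0,2] S   <
      [0,1] "this" : S\N
      [1,2] "city" : S\(S\N)
    [2,4] NP\S   <B
      [2,3] "river" : PP\S
      [3,4] "quickly" : NP\PP
  [4,7] S\NP   <
    [4,6] S   >
      [4,5] "saw" : S/N
      [5,6] "idea" : N
    [6,7] "on" : (S\NP)\S

[0,1] S\N  lex  "this"
[1,2] S\(S\N)  lex  "city"
[0,2] S  <  k=1
[2,3] PP\S  lex  "river"
[3,4] NP\PP  lex  "quickly"
[2,4] NP\S  <B  k=3
[0,4] NP  <  k=2
[4,5] S/N  lex  "saw"
[5,6] N  lex  "idea"
[4,6] S  >  k=5
[6,7] (S\NP)\S  lex  "on"
[4,7] S\NP  <  k=6
[0,7] S  <  k=4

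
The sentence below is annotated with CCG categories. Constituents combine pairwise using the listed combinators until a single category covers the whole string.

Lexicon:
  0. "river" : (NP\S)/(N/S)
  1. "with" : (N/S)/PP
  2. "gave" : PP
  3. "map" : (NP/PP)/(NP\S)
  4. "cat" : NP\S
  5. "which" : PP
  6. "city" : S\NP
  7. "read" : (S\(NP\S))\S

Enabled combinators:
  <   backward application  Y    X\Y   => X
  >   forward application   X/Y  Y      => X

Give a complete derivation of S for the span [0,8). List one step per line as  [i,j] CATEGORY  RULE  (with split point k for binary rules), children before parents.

[0,1] (NP\S)/(N/S)  lex  "river"
[1,2] (N/S)/PP  lex  "with"
[2,3] PP  lex  "gave"
[1,3] N/S  >  k=2
[0,3] NP\S  >  k=1
[3,4] (NP/PP)/(NP\S)  lex  "map"
[4,5] NP\S  lex  "cat"
[3,5] NP/PP  >  k=4
[5,6] PP  lex  "which"
[3,6] NP  >  k=5
[6,7] S\NP  lex  "city"
[3,7] S  <  k=6
[7,8] (S\(NP\S))\S  lex  "read"
[3,8] S\(NP\S)  <  k=7
[0,8] S  <  k=3

[0,8] S   <
  [0,3] NP\S   >
    [0,1] "river" : (NP\S)/(N/S)
    [1,3] N/S   >
      [1,2] "with" : (N/S)/PP
      [2,3] "gave" : PP
  [3,8] S\(NP\S)   <
    [3,7] S   <
      [3,6] NP   >
        [3,5] NP/PP   >
          [3,4] "map" : (NP/PP)/(NP\S)
          [4,5] "cat" : NP\S
        [5,6] "which" : PP
      [6,7] "city" : S\NP
    [7,8] "read" : (S\(NP\S))\S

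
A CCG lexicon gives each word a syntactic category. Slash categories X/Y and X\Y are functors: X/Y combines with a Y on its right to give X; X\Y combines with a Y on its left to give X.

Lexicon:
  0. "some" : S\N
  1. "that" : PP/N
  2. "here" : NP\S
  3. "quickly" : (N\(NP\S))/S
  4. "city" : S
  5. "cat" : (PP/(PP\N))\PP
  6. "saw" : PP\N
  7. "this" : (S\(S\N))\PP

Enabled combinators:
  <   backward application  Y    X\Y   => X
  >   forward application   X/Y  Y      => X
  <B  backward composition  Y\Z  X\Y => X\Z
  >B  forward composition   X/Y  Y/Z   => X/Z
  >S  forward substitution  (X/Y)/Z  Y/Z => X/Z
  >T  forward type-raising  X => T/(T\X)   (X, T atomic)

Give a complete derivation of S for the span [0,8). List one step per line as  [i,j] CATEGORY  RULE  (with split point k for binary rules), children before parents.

[0,1] S\N  lex  "some"
[1,2] PP/N  lex  "that"
[2,3] NP\S  lex  "here"
[3,4] (N\(NP\S))/S  lex  "quickly"
[4,5] S  lex  "city"
[3,5] N\(NP\S)  >  k=4
[2,5] N  <  k=3
[1,5] PP  >  k=2
[5,6] (PP/(PP\N))\PP  lex  "cat"
[1,6] PP/(PP\N)  <  k=5
[6,7] PP\N  lex  "saw"
[1,7] PP  >  k=6
[7,8] (S\(S\N))\PP  lex  "this"
[1,8] S\(S\N)  <  k=7
[0,8] S  <  k=1

[0,8] S   <
  [0,1] "some" : S\N
  [1,8] S\(S\N)   <
    [1,7] PP   >
      [1,6] PP/(PP\N)   <
        [1,5] PP   >
          [1,2] "that" : PP/N
          [2,5] N   <
            [2,3] "here" : NP\S
            [3,5] N\(NP\S)   >
              [3,4] "quickly" : (N\(NP\S))/S
              [4,5] "city" : S
        [5,6] "cat" : (PP/(PP\N))\PP
      [6,7] "saw" : PP\N
    [7,8] "this" : (S\(S\N))\PP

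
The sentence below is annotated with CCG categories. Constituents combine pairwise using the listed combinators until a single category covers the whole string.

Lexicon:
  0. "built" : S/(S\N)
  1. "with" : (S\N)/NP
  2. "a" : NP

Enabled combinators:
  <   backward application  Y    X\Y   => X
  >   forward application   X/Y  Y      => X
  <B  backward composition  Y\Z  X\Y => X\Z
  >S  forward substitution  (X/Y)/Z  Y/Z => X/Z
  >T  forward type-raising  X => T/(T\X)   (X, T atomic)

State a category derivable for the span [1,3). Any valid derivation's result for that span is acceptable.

S\N

[0,3] S   >
  [0,1] "built" : S/(S\N)
  [1,3] S\N   >
    [1,2] "with" : (S\N)/NP
    [2,3] "a" : NP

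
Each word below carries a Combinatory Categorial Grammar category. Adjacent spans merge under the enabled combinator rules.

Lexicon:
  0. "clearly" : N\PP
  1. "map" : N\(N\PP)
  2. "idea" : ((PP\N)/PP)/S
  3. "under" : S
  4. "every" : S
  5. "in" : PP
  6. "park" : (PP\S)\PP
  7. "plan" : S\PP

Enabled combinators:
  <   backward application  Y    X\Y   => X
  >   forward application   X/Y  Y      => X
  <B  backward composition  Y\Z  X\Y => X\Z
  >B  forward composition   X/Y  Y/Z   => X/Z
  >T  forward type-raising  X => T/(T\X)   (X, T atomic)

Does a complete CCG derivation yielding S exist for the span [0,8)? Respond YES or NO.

YES

[0,8] S   <
  [0,7] PP   <
    [0,2] N   <
      [0,1] "clearly" : N\PP
      [1,2] "map" : N\(N\PP)
    [2,7] PP\N   >
      [2,4] (PP\N)/PP   >
        [2,3] "idea" : ((PP\N)/PP)/S
        [3,4] "under" : S
      [4,7] PP   >
        [4,5] PP/(PP\S)   >T
          [4,5] "every" : S
        [5,7] PP\S   <
          [5,6] "in" : PP
          [6,7] "park" : (PP\S)\PP
  [7,8] "plan" : S\PP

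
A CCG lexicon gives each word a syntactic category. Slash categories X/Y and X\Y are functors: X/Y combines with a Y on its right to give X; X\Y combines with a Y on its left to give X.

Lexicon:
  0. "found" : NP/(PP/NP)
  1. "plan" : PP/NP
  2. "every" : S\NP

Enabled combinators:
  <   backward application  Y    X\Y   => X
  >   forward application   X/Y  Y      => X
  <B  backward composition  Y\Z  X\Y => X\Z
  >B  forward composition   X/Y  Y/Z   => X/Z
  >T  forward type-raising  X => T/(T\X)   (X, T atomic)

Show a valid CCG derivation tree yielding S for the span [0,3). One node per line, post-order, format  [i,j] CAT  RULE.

[0,1] NP/(PP/NP)  lex  "found"
[1,2] PP/NP  lex  "plan"
[0,2] NP  >  k=1
[2,3] S\NP  lex  "every"
[0,3] S  <  k=2

[0,3] S   <
  [0,2] NP   >
    [0,1] "found" : NP/(PP/NP)
    [1,2] "plan" : PP/NP
  [2,3] "every" : S\NP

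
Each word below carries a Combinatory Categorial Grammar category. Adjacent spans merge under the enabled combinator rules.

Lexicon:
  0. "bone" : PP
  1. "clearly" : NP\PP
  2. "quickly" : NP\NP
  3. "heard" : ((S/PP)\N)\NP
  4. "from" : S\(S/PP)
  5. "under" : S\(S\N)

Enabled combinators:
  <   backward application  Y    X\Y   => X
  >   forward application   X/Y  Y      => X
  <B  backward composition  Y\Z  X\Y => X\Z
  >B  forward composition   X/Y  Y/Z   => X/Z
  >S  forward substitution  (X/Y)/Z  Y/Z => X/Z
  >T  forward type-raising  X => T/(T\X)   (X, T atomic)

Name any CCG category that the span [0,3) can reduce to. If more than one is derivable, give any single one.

[0,6] S   <
  [0,5] S\N   <B
    [0,4] (S/PP)\N   <
      [0,3] NP   <
        [0,1] "bone" : PP
        [1,3] NP\PP   <B
          [1,2] "clearly" : NP\PP
          [2,3] "quickly" : NP\NP
      [3,4] "heard" : ((S/PP)\N)\NP
    [4,5] "from" : S\(S/PP)
  [5,6] "under" : S\(S\N)

NP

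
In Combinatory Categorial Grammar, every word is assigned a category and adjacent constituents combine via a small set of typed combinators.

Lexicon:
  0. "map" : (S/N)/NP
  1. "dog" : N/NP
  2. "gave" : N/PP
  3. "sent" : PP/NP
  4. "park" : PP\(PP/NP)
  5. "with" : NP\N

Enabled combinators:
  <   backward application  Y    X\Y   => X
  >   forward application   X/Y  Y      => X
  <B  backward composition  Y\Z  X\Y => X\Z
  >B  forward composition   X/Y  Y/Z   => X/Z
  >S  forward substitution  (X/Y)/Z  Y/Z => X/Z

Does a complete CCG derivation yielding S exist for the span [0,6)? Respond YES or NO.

YES

[0,6] S   >
  [0,2] S/NP   >S
    [0,1] "map" : (S/N)/NP
    [1,2] "dog" : N/NP
  [2,6] NP   <
    [2,5] N   >
      [2,3] "gave" : N/PP
      [3,5] PP   <
        [3,4] "sent" : PP/NP
        [4,5] "park" : PP\(PP/NP)
    [5,6] "with" : NP\N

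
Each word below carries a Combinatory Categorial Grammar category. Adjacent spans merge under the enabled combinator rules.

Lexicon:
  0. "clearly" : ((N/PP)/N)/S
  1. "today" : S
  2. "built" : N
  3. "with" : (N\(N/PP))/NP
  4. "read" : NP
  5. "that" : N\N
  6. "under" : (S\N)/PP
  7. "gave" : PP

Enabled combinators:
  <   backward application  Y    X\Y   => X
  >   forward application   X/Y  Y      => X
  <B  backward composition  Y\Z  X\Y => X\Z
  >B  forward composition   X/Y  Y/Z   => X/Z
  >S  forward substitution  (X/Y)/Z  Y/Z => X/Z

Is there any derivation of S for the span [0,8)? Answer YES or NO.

YES

[0,8] S   <
  [0,5] N   <
    [0,3] N/PP   >
      [0,2] (N/PP)/N   >
        [0,1] "clearly" : ((N/PP)/N)/S
        [1,2] "today" : S
      [2,3] "built" : N
    [3,5] N\(N/PP)   >
      [3,4] "with" : (N\(N/PP))/NP
      [4,5] "read" : NP
  [5,8] S\N   <B
    [5,6] "that" : N\N
    [6,8] S\N   >
      [6,7] "under" : (S\N)/PP
      [7,8] "gave" : PP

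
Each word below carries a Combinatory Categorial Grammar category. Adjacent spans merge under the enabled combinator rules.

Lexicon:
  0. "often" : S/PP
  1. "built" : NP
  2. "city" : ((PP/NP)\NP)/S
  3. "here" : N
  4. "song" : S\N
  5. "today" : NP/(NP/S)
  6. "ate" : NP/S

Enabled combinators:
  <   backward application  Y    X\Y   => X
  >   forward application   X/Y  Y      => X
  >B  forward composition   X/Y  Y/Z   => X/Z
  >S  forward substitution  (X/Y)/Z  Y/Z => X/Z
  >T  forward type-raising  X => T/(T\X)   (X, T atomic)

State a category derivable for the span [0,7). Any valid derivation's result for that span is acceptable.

S

[0,7] S   >
  [0,5] S/NP   >B
    [0,1] "often" : S/PP
    [1,5] PP/NP   <
      [1,2] "built" : NP
      [2,5] (PP/NP)\NP   >
        [2,3] "city" : ((PP/NP)\NP)/S
        [3,5] S   >
          [3,4] S/(S\N)   >T
            [3,4] "here" : N
          [4,5] "song" : S\N
  [5,7] NP   >
    [5,6] "today" : NP/(NP/S)
    [6,7] "ate" : NP/S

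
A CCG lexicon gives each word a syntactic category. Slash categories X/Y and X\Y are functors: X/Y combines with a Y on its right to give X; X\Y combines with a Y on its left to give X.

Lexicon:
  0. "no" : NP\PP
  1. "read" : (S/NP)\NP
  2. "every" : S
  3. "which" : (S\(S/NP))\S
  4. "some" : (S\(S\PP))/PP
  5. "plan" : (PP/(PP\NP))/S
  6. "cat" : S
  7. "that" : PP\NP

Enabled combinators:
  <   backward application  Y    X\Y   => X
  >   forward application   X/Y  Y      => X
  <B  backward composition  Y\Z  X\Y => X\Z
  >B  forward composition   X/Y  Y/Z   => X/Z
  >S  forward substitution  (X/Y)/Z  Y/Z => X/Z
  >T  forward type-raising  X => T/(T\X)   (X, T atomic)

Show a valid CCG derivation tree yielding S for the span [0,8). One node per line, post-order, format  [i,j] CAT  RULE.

[0,1] NP\PP  lex  "no"
[1,2] (S/NP)\NP  lex  "read"
[2,3] S  lex  "every"
[3,4] (S\(S/NP))\S  lex  "which"
[2,4] S\(S/NP)  <  k=3
[1,4] S\NP  <B  k=2
[0,4] S\PP  <B  k=1
[4,5] (S\(S\PP))/PP  lex  "some"
[5,6] (PP/(PP\NP))/S  lex  "plan"
[6,7] S  lex  "cat"
[5,7] PP/(PP\NP)  >  k=6
[7,8] PP\NP  lex  "that"
[5,8] PP  >  k=7
[4,8] S\(S\PP)  >  k=5
[0,8] S  <  k=4

[0,8] S   <
  [0,4] S\PP   <B
    [0,1] "no" : NP\PP
    [1,4] S\NP   <B
      [1,2] "read" : (S/NP)\NP
      [2,4] S\(S/NP)   <
        [2,3] "every" : S
        [3,4] "which" : (S\(S/NP))\S
  [4,8] S\(S\PP)   >
    [4,5] "some" : (S\(S\PP))/PP
    [5,8] PP   >
      [5,7] PP/(PP\NP)   >
        [5,6] "plan" : (PP/(PP\NP))/S
        [6,7] "cat" : S
      [7,8] "that" : PP\NP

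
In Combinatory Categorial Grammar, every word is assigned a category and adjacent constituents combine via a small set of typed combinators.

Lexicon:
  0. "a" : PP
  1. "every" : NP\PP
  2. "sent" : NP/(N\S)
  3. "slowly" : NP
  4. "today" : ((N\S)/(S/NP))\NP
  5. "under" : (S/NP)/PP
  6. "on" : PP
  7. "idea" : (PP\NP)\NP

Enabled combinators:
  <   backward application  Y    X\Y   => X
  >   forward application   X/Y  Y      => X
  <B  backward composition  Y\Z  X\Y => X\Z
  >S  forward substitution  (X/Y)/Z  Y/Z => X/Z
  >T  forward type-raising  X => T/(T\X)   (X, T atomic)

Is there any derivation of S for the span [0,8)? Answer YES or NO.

PP NP\PP NP/(N\S) NP ((N\S)/(S/NP))\NP (S/NP)/PP PP (PP\NP)\NP
CKY chart[0,8] = {N/(N\PP), NP/(NP\PP), PP, PP/(PP\PP), S/(S\PP)}; S ∉ chart

NO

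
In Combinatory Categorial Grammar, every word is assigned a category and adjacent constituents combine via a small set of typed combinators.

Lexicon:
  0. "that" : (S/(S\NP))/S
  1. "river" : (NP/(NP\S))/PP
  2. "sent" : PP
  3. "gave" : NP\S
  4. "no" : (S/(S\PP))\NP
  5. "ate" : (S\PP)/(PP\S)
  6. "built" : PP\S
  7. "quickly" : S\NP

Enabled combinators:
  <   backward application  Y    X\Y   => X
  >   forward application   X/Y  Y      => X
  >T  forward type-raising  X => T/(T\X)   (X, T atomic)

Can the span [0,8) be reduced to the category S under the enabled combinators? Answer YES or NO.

YES

[0,8] S   >
  [0,7] S/(S\NP)   >
    [0,1] "that" : (S/(S\NP))/S
    [1,7] S   >
      [1,5] S/(S\PP)   <
        [1,4] NP   >
          [1,3] NP/(NP\S)   >
            [1,2] "river" : (NP/(NP\S))/PP
            [2,3] "sent" : PP
          [3,4] "gave" : NP\S
        [4,5] "no" : (S/(S\PP))\NP
      [5,7] S\PP   >
        [5,6] "ate" : (S\PP)/(PP\S)
        [6,7] "built" : PP\S
  [7,8] "quickly" : S\NP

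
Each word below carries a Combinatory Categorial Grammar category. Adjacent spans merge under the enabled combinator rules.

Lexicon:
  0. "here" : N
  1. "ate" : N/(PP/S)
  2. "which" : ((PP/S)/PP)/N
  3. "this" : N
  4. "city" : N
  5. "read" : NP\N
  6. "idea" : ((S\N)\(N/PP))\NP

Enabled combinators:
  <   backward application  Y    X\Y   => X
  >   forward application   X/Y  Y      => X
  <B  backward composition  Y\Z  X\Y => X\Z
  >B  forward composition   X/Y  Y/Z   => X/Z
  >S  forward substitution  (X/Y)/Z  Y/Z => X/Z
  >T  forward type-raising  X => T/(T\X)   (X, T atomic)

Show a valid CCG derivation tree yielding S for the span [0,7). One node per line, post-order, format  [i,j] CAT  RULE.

[0,7] S   <
  [0,1] "here" : N
  [1,7] S\N   <
    [1,4] N/PP   >B
      [1,2] "ate" : N/(PP/S)
      [2,4] (PP/S)/PP   >
        [2,3] "which" : ((PP/S)/PP)/N
        [3,4] "this" : N
    [4,7] (S\N)\(N/PP)   <
      [4,6] NP   >
        [4,5] NP/(NP\N)   >T
          [4,5] "city" : N
        [5,6] "read" : NP\N
      [6,7] "idea" : ((S\N)\(N/PP))\NP

[0,1] N  lex  "here"
[1,2] N/(PP/S)  lex  "ate"
[2,3] ((PP/S)/PP)/N  lex  "which"
[3,4] N  lex  "this"
[2,4] (PP/S)/PP  >  k=3
[1,4] N/PP  >B  k=2
[4,5] N  lex  "city"
[4,5] NP/(NP\N)  >T
[5,6] NP\N  lex  "read"
[4,6] NP  >  k=5
[6,7] ((S\N)\(N/PP))\NP  lex  "idea"
[4,7] (S\N)\(N/PP)  <  k=6
[1,7] S\N  <  k=4
[0,7] S  <  k=1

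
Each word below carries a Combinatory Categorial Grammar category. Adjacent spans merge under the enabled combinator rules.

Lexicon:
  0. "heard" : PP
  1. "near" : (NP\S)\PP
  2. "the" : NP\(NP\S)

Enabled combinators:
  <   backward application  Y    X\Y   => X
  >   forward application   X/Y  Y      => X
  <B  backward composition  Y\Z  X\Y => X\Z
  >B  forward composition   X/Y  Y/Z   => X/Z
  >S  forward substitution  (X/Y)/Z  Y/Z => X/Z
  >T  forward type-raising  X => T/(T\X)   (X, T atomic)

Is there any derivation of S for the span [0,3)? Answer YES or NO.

PP (NP\S)\PP NP\(NP\S)
CKY chart[0,3] = {N/(N\NP), NP, NP/(NP\NP), PP/(PP\NP), S/(S\NP)}; S ∉ chart

NO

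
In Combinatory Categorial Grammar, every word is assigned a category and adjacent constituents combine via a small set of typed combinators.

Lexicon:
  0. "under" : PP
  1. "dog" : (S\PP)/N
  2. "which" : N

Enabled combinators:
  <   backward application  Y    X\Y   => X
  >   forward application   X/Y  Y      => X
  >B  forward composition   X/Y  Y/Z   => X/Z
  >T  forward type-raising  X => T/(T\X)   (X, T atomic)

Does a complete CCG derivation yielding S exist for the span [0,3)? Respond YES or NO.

[0,3] S   <
  [0,1] "under" : PP
  [1,3] S\PP   >
    [1,2] "dog" : (S\PP)/N
    [2,3] "which" : N

YES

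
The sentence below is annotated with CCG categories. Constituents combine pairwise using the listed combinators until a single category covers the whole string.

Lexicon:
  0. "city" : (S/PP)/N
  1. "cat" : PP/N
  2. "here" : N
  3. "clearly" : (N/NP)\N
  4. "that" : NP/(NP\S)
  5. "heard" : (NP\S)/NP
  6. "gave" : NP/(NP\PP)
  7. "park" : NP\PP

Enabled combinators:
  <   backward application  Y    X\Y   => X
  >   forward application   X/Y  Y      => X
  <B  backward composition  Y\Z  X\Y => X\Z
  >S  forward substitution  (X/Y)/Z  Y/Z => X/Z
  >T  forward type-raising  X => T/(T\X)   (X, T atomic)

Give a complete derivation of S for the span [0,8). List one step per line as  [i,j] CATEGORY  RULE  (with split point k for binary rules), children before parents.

[0,1] (S/PP)/N  lex  "city"
[1,2] PP/N  lex  "cat"
[0,2] S/N  >S  k=1
[2,3] N  lex  "here"
[3,4] (N/NP)\N  lex  "clearly"
[2,4] N/NP  <  k=3
[4,5] NP/(NP\S)  lex  "that"
[5,6] (NP\S)/NP  lex  "heard"
[6,7] NP/(NP\PP)  lex  "gave"
[7,8] NP\PP  lex  "park"
[6,8] NP  >  k=7
[5,8] NP\S  >  k=6
[4,8] NP  >  k=5
[2,8] N  >  k=4
[0,8] S  >  k=2

[0,8] S   >
  [0,2] S/N   >S
    [0,1] "city" : (S/PP)/N
    [1,2] "cat" : PP/N
  [2,8] N   >
    [2,4] N/NP   <
      [2,3] "here" : N
      [3,4] "clearly" : (N/NP)\N
    [4,8] NP   >
      [4,5] "that" : NP/(NP\S)
      [5,8] NP\S   >
        [5,6] "heard" : (NP\S)/NP
        [6,8] NP   >
          [6,7] "gave" : NP/(NP\PP)
          [7,8] "park" : NP\PP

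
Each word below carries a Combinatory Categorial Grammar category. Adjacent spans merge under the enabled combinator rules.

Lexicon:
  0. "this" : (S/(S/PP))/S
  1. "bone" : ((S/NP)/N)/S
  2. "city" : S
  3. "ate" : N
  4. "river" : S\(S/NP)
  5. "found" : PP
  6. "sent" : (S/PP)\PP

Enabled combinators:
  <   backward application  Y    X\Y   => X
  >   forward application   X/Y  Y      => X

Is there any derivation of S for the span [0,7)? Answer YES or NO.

[0,7] S   >
  [0,5] S/(S/PP)   >
    [0,1] "this" : (S/(S/PP))/S
    [1,5] S   <
      [1,4] S/NP   >
        [1,3] (S/NP)/N   >
          [1,2] "bone" : ((S/NP)/N)/S
          [2,3] "city" : S
        [3,4] "ate" : N
      [4,5] "river" : S\(S/NP)
  [5,7] S/PP   <
    [5,6] "found" : PP
    [6,7] "sent" : (S/PP)\PP

YES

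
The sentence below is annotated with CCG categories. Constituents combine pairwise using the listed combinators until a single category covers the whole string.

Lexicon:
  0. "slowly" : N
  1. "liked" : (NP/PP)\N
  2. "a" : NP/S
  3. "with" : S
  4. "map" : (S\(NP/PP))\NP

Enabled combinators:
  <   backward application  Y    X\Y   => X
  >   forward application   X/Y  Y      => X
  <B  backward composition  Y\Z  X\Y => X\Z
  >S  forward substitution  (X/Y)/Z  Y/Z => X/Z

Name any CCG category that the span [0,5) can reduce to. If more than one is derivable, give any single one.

S

[0,5] S   <
  [0,2] NP/PP   <
    [0,1] "slowly" : N
    [1,2] "liked" : (NP/PP)\N
  [2,5] S\(NP/PP)   <
    [2,4] NP   >
      [2,3] "a" : NP/S
      [3,4] "with" : S
    [4,5] "map" : (S\(NP/PP))\NP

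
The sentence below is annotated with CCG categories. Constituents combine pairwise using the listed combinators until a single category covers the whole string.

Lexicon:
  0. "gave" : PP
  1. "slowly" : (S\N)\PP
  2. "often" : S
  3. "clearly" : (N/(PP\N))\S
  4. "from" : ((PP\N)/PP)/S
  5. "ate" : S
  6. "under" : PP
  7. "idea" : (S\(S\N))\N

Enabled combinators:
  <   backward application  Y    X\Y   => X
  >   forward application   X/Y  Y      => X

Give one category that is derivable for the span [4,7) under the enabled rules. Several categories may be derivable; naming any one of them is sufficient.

PP\N

[0,8] S   <
  [0,2] S\N   <
    [0,1] "gave" : PP
    [1,2] "slowly" : (S\N)\PP
  [2,8] S\(S\N)   <
    [2,7] N   >
      [2,4] N/(PP\N)   <
        [2,3] "often" : S
        [3,4] "clearly" : (N/(PP\N))\S
      [4,7] PP\N   >
        [4,6] (PP\N)/PP   >
          [4,5] "from" : ((PP\N)/PP)/S
          [5,6] "ate" : S
        [6,7] "under" : PP
    [7,8] "idea" : (S\(S\N))\N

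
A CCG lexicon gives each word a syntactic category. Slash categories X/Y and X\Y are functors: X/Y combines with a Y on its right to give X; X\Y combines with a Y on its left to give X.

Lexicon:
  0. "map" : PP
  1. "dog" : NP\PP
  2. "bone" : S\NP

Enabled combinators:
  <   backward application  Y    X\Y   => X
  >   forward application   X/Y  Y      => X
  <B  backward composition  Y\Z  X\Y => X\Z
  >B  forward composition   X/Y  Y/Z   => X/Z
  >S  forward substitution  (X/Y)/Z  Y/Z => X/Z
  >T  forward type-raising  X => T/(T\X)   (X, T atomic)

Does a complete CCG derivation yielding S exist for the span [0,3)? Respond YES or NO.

YES

[0,3] S   <
  [0,1] "map" : PP
  [1,3] S\PP   <B
    [1,2] "dog" : NP\PP
    [2,3] "bone" : S\NP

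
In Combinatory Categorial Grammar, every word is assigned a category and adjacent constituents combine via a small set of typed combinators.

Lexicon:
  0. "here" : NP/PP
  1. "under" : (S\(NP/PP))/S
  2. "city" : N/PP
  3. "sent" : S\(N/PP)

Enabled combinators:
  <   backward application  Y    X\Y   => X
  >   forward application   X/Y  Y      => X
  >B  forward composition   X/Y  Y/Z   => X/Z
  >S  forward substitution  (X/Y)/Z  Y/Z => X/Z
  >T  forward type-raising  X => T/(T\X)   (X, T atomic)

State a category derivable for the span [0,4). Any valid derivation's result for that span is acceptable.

S

[0,4] S   <
  [0,1] "here" : NP/PP
  [1,4] S\(NP/PP)   >
    [1,2] "under" : (S\(NP/PP))/S
    [2,4] S   <
      [2,3] "city" : N/PP
      [3,4] "sent" : S\(N/PP)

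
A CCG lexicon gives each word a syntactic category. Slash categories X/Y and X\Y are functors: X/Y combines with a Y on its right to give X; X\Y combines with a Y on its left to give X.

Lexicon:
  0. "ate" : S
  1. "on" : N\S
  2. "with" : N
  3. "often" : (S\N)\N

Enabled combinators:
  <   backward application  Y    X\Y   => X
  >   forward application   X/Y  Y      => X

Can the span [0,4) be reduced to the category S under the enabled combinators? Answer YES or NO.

[0,4] S   <
  [0,2] N   <
    [0,1] "ate" : S
    [1,2] "on" : N\S
  [2,4] S\N   <
    [2,3] "with" : N
    [3,4] "often" : (S\N)\N

YES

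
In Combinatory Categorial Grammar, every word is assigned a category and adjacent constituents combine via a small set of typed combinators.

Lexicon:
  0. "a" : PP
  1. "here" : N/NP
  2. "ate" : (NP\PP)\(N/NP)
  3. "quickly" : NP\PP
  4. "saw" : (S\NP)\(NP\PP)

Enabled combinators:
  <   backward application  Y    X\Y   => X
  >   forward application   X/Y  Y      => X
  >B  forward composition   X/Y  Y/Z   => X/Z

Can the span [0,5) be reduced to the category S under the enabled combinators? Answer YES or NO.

[0,5] S   <
  [0,3] NP   <
    [0,1] "a" : PP
    [1,3] NP\PP   <
      [1,2] "here" : N/NP
      [2,3] "ate" : (NP\PP)\(N/NP)
  [3,5] S\NP   <
    [3,4] "quickly" : NP\PP
    [4,5] "saw" : (S\NP)\(NP\PP)

YES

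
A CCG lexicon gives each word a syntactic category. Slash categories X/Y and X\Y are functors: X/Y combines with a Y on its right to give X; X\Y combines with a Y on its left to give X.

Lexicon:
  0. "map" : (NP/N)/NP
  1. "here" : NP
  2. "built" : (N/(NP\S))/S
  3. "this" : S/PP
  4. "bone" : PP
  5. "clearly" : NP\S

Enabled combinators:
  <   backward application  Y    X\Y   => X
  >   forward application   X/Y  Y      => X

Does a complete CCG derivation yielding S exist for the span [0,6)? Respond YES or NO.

(NP/N)/NP NP (N/(NP\S))/S S/PP PP NP\S
CKY chart[0,6] = {NP}; S ∉ chart

NO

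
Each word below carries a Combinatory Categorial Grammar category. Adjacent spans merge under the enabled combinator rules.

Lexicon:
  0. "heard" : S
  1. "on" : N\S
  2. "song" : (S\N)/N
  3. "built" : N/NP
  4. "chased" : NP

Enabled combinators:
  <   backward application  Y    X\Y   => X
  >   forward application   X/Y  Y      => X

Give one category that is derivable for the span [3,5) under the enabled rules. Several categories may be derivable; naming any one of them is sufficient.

[0,5] S   <
  [0,2] N   <
    [0,1] "heard" : S
    [1,2] "on" : N\S
  [2,5] S\N   >
    [2,3] "song" : (S\N)/N
    [3,5] N   >
      [3,4] "built" : N/NP
      [4,5] "chased" : NP

N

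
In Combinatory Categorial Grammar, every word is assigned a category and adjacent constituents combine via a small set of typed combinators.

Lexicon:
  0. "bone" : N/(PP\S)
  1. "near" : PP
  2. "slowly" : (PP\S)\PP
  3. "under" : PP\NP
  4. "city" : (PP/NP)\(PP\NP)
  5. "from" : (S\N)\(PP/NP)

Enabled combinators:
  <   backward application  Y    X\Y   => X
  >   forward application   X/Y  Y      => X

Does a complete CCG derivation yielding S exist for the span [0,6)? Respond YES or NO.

YES

[0,6] S   <
  [0,3] N   >
    [0,1] "bone" : N/(PP\S)
    [1,3] PP\S   <
      [1,2] "near" : PP
      [2,3] "slowly" : (PP\S)\PP
  [3,6] S\N   <
    [3,5] PP/NP   <
      [3,4] "under" : PP\NP
      [4,5] "city" : (PP/NP)\(PP\NP)
    [5,6] "from" : (S\N)\(PP/NP)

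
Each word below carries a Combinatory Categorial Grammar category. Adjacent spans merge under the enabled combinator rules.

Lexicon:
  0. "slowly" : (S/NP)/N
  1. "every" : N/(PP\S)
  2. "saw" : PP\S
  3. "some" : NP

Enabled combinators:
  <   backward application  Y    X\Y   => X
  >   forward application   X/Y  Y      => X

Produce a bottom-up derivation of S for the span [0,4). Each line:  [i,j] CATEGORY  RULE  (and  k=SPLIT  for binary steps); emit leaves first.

[0,1] (S/NP)/N  lex  "slowly"
[1,2] N/(PP\S)  lex  "every"
[2,3] PP\S  lex  "saw"
[1,3] N  >  k=2
[0,3] S/NP  >  k=1
[3,4] NP  lex  "some"
[0,4] S  >  k=3

[0,4] S   >
  [0,3] S/NP   >
    [0,1] "slowly" : (S/NP)/N
    [1,3] N   >
      [1,2] "every" : N/(PP\S)
      [2,3] "saw" : PP\S
  [3,4] "some" : NP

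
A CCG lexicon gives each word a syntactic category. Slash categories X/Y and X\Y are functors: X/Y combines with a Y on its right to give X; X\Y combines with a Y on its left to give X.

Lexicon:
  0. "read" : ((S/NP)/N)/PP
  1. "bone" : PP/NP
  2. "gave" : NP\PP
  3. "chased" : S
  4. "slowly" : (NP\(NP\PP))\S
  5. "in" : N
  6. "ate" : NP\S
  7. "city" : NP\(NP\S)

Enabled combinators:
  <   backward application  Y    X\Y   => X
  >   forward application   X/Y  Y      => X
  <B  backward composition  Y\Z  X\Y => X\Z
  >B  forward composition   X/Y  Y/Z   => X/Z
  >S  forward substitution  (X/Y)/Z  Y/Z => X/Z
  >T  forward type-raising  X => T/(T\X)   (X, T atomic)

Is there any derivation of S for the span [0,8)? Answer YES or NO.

YES

[0,8] S   >
  [0,6] S/NP   >
    [0,5] (S/NP)/N   >
      [0,1] "read" : ((S/NP)/N)/PP
      [1,5] PP   >
        [1,2] "bone" : PP/NP
        [2,5] NP   <
          [2,3] "gave" : NP\PP
          [3,5] NP\(NP\PP)   <
            [3,4] "chased" : S
            [4,5] "slowly" : (NP\(NP\PP))\S
    [5,6] "in" : N
  [6,8] NP   <
    [6,7] "ate" : NP\S
    [7,8] "city" : NP\(NP\S)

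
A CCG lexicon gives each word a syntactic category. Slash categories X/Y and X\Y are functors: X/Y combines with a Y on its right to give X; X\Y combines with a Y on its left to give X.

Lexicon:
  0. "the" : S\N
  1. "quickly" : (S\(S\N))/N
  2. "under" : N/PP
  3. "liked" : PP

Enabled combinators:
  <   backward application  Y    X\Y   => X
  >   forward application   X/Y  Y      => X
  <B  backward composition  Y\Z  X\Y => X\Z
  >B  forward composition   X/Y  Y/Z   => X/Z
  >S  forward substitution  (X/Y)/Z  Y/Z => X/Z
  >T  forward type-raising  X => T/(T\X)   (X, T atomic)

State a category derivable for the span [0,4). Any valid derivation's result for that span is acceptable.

[0,4] S   <
  [0,1] "the" : S\N
  [1,4] S\(S\N)   >
    [1,2] "quickly" : (S\(S\N))/N
    [2,4] N   >
      [2,3] "under" : N/PP
      [3,4] "liked" : PP

S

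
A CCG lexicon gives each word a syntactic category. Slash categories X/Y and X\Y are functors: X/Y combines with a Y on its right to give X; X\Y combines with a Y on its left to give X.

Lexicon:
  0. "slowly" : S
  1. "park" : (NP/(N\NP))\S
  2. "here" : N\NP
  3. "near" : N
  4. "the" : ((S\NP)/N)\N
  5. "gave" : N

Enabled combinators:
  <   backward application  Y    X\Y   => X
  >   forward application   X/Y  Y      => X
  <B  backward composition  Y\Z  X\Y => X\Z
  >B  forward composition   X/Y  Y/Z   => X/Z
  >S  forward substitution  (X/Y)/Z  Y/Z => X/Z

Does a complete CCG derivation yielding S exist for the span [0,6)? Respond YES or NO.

YES

[0,6] S   <
  [0,3] NP   >
    [0,2] NP/(N\NP)   <
      [0,1] "slowly" : S
      [1,2] "park" : (NP/(N\NP))\S
    [2,3] "here" : N\NP
  [3,6] S\NP   >
    [3,5] (S\NP)/N   <
      [3,4] "near" : N
      [4,5] "the" : ((S\NP)/N)\N
    [5,6] "gave" : N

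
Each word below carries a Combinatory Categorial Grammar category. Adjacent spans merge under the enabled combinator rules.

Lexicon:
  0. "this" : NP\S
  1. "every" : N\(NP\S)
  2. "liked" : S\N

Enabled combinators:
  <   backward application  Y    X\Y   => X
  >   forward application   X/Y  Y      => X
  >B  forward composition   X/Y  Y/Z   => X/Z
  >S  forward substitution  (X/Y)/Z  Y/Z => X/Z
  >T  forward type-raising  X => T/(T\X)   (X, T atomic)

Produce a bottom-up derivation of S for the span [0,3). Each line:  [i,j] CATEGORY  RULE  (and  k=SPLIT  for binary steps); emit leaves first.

[0,3] S   <
  [0,2] N   <
    [0,1] "this" : NP\S
    [1,2] "every" : N\(NP\S)
  [2,3] "liked" : S\N

[0,1] NP\S  lex  "this"
[1,2] N\(NP\S)  lex  "every"
[0,2] N  <  k=1
[2,3] S\N  lex  "liked"
[0,3] S  <  k=2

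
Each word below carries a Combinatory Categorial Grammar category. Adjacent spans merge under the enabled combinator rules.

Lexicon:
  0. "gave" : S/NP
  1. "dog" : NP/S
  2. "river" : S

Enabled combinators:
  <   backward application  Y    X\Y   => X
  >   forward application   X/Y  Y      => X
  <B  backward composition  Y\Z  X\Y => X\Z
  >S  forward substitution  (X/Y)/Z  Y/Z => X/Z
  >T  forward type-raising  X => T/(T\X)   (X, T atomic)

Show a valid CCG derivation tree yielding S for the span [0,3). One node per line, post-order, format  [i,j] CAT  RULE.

[0,1] S/NP  lex  "gave"
[1,2] NP/S  lex  "dog"
[2,3] S  lex  "river"
[1,3] NP  >  k=2
[0,3] S  >  k=1

[0,3] S   >
  [0,1] "gave" : S/NP
  [1,3] NP   >
    [1,2] "dog" : NP/S
    [2,3] "river" : S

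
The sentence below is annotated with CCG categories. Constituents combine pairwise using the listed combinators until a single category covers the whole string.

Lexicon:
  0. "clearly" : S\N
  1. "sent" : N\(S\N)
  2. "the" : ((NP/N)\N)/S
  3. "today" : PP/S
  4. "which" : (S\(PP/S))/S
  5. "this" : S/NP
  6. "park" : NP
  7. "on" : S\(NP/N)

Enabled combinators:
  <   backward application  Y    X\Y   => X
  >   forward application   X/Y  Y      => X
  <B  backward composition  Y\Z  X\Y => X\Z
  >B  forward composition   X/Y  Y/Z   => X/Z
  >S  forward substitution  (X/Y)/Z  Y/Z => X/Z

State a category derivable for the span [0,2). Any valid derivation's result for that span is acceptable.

N

[0,8] S   <
  [0,2] N   <
    [0,1] "clearly" : S\N
    [1,2] "sent" : N\(S\N)
  [2,8] S\N   <B
    [2,7] (NP/N)\N   >
      [2,3] "the" : ((NP/N)\N)/S
      [3,7] S   <
        [3,4] "today" : PP/S
        [4,7] S\(PP/S)   >
          [4,5] "which" : (S\(PP/S))/S
          [5,7] S   >
            [5,6] "this" : S/NP
            [6,7] "park" : NP
    [7,8] "on" : S\(NP/N)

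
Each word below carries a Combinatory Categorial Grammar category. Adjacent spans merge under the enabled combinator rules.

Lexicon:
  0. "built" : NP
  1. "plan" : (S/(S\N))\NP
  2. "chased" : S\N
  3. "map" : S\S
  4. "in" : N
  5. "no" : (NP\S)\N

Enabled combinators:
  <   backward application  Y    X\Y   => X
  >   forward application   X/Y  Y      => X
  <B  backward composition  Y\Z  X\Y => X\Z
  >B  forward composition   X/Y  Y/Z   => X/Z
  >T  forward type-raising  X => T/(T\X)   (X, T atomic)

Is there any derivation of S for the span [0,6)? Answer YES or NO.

NP (S/(S\N))\NP S\N S\S N (NP\S)\N
CKY chart[0,6] = {N/(N\NP), NP, NP/(NP\NP), PP/(PP\NP), S/(S\NP)}; S ∉ chart

NO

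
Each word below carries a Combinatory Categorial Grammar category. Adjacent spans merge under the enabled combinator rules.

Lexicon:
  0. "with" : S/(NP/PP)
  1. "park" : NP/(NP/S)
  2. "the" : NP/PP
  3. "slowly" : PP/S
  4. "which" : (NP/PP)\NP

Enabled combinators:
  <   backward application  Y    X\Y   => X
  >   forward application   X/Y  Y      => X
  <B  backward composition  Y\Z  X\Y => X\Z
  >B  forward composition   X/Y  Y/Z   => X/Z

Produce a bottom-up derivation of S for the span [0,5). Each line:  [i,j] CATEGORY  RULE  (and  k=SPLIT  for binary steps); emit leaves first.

[0,5] S   >
  [0,1] "with" : S/(NP/PP)
  [1,5] NP/PP   <
    [1,4] NP   >
      [1,2] "park" : NP/(NP/S)
      [2,4] NP/S   >B
        [2,3] "the" : NP/PP
        [3,4] "slowly" : PP/S
    [4,5] "which" : (NP/PP)\NP

[0,1] S/(NP/PP)  lex  "with"
[1,2] NP/(NP/S)  lex  "park"
[2,3] NP/PP  lex  "the"
[3,4] PP/S  lex  "slowly"
[2,4] NP/S  >B  k=3
[1,4] NP  >  k=2
[4,5] (NP/PP)\NP  lex  "which"
[1,5] NP/PP  <  k=4
[0,5] S  >  k=1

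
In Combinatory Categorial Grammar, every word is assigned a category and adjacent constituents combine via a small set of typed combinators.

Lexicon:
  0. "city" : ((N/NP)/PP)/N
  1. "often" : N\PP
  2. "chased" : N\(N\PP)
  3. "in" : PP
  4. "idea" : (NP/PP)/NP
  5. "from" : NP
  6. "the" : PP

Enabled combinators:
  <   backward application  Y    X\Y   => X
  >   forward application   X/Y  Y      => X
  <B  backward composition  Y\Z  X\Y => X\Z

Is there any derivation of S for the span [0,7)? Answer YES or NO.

NO

((N/NP)/PP)/N N\PP N\(N\PP) PP (NP/PP)/NP NP PP
CKY chart[0,7] = {N}; S ∉ chart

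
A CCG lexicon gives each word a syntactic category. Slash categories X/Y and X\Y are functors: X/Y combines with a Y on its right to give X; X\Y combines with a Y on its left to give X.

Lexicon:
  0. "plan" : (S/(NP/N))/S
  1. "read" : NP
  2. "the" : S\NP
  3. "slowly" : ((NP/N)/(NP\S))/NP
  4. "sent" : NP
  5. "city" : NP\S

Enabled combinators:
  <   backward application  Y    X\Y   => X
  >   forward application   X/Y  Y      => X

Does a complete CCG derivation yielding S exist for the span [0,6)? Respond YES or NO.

YES

[0,6] S   >
  [0,3] S/(NP/N)   >
    [0,1] "plan" : (S/(NP/N))/S
    [1,3] S   <
      [1,2] "read" : NP
      [2,3] "the" : S\NP
  [3,6] NP/N   >
    [3,5] (NP/N)/(NP\S)   >
      [3,4] "slowly" : ((NP/N)/(NP\S))/NP
      [4,5] "sent" : NP
    [5,6] "city" : NP\S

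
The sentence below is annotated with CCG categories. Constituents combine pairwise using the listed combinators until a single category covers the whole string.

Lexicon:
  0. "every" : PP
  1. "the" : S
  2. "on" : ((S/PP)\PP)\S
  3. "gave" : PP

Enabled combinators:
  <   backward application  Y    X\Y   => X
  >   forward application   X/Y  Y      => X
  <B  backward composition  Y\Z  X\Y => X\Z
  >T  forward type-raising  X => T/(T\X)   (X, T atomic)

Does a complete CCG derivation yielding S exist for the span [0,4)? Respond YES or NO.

[0,4] S   >
  [0,3] S/PP   <
    [0,1] "every" : PP
    [1,3] (S/PP)\PP   <
      [1,2] "the" : S
      [2,3] "on" : ((S/PP)\PP)\S
  [3,4] "gave" : PP

YES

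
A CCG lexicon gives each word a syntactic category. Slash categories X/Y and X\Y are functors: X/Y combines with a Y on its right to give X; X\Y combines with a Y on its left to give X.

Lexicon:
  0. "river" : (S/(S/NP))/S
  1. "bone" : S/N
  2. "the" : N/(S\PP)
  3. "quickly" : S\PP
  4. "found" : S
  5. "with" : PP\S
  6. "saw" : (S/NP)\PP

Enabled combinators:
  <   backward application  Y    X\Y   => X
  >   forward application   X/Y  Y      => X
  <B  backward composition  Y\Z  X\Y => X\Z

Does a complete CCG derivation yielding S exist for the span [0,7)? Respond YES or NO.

[0,7] S   >
  [0,4] S/(S/NP)   >
    [0,1] "river" : (S/(S/NP))/S
    [1,4] S   >
      [1,2] "bone" : S/N
      [2,4] N   >
        [2,3] "the" : N/(S\PP)
        [3,4] "quickly" : S\PP
  [4,7] S/NP   <
    [4,6] PP   <
      [4,5] "found" : S
      [5,6] "with" : PP\S
    [6,7] "saw" : (S/NP)\PP

YES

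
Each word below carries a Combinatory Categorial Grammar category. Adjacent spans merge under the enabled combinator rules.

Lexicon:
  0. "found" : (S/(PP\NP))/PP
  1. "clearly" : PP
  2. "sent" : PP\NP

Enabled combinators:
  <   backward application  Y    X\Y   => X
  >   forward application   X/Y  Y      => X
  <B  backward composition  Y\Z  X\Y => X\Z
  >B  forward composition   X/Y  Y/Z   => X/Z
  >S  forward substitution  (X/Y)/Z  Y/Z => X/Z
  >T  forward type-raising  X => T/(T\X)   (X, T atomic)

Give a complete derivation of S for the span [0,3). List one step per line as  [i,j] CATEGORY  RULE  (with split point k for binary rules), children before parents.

[0,1] (S/(PP\NP))/PP  lex  "found"
[1,2] PP  lex  "clearly"
[0,2] S/(PP\NP)  >  k=1
[2,3] PP\NP  lex  "sent"
[0,3] S  >  k=2

[0,3] S   >
  [0,2] S/(PP\NP)   >
    [0,1] "found" : (S/(PP\NP))/PP
    [1,2] "clearly" : PP
  [2,3] "sent" : PP\NP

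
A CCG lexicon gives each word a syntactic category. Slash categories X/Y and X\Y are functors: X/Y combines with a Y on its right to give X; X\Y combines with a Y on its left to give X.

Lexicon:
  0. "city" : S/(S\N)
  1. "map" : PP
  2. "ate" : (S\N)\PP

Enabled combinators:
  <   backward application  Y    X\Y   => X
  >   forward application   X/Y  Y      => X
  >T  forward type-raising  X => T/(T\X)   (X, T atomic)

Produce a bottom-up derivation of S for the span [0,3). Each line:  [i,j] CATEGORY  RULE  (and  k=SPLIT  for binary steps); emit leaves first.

[0,1] S/(S\N)  lex  "city"
[1,2] PP  lex  "map"
[2,3] (S\N)\PP  lex  "ate"
[1,3] S\N  <  k=2
[0,3] S  >  k=1

[0,3] S   >
  [0,1] "city" : S/(S\N)
  [1,3] S\N   <
    [1,2] "map" : PP
    [2,3] "ate" : (S\N)\PP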